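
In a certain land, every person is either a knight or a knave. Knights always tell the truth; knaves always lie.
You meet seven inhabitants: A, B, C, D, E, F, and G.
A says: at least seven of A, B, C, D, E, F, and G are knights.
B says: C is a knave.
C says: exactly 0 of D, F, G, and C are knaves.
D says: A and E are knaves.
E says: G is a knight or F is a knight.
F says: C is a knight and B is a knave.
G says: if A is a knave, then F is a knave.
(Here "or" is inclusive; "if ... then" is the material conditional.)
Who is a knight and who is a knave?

A is a knave, and the claim "at least seven of A, B, C, D, E, F, and G are knights" is indeed false.
B is a knight, so "C is a knave" must be True — and it is.
C is a knave, and the claim "exactly 0 of D, F, G, and C are knaves" is indeed false.
As a knave, D's statement "A and E are knaves" should be false; it is.
E (knight): "G is a knight or F is a knight" — True. ✓
F (knave): "C is a knight and B is a knave" — false. ✓
G is a knight, so "if A is a knave, then F is a knave" must be True — and it is.

A is a knave, B is a knight, C is a knave, D is a knave, E is a knight, F is a knave, and G is a knight.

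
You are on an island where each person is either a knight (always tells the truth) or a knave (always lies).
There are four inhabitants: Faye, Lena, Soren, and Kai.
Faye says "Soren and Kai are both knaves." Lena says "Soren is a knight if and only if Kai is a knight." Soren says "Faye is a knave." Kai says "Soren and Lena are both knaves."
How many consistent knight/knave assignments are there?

Consistent assignments:
  Faye=knight, Lena=knight, Soren=knave, Kai=knave
  Faye=knave, Lena=knave, Soren=knight, Kai=knave

2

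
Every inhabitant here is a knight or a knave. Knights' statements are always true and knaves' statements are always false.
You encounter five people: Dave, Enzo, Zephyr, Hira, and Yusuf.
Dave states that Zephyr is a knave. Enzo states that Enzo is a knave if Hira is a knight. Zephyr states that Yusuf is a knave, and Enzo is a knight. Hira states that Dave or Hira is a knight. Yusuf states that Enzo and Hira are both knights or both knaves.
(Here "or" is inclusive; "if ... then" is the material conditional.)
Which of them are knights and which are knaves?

Dave is a knave, Enzo is a knight, Zephyr is a knight, Hira is a knave, and Yusuf is a knave.

Suppose Dave is a knight. Then Dave's statement "Zephyr is a knave" would have to be true. Checking the 16 ways to assign the others, none is consistent with every speaker.
(For instance, with Enzo=knight, Zephyr=knight, Hira=knave, Yusuf=knave, Dave's claim "Zephyr is a knave" comes out false where it would need to be true.)
So Dave must be a knave, making "Zephyr is a knave" false. Taking Dave=knave, Enzo=knight, Zephyr=knight, Hira=knave, Yusuf=knave, each remaining statement checks out:
  Enzo (knight): "Enzo is a knave if Hira is a knight" — true. ✓
  Zephyr (knight): "Yusuf is a knave, and Enzo is a knight" — true. ✓
  Hira (knave): "Dave or Hira is a knight" — false. ✓
  Yusuf (knave): "Enzo and Hira are both knights or both knaves" — false. ✓
This is the unique consistent assignment.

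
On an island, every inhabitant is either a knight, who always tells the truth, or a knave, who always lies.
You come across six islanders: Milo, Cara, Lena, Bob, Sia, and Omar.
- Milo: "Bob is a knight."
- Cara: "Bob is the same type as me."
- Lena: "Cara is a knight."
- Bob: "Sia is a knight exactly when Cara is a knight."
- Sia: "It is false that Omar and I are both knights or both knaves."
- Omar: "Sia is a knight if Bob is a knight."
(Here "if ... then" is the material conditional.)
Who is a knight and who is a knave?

Milo is a knight, Cara is a knave, Lena is a knave, Bob is a knight, Sia is a knave, and Omar is a knave.

Milo is a knight, and the claim "Bob is a knight" is indeed True.
Cara (knave): "Bob is the same type as me" — false. ✓
Lena is a knave, and the claim "Cara is a knight" is indeed false.
Bob is a knight; "Sia is a knight exactly when Cara is a knight" is True, as required.
Sia is a knave, so "it is false that Omar and I are both knights or both knaves" must be false — and it is.
Omar is a knave, and the claim "Sia is a knight if Bob is a knight" is indeed false.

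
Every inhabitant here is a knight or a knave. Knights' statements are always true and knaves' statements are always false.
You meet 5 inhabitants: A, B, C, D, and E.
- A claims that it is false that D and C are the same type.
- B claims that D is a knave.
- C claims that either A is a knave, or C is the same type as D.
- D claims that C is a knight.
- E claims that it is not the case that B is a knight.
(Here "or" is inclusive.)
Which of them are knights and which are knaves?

As a knave, A's statement "it is false that D and C are the same type" should be false; it is.
B is a knave, so "D is a knave" must be false — and it is.
Since C is a knight, "either A is a knave, or C is the same type as D" needs to be true, which holds.
D (knight): "C is a knight" — true. ✓
Since E is a knight, "it is not the case that B is a knight" needs to be true, which holds.

A is a knave, B is a knave, C is a knight, D is a knight, and E is a knight.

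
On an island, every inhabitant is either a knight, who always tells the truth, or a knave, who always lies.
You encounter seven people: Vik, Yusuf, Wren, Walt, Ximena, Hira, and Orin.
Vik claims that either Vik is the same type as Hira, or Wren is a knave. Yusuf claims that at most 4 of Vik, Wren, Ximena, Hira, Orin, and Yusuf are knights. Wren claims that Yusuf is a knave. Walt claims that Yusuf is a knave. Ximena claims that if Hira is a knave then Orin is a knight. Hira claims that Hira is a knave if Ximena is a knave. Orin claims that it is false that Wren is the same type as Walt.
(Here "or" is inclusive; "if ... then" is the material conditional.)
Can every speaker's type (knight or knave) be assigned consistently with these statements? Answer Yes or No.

One consistent assignment: Vik=knight, Yusuf=knight, Wren=knave, Walt=knave, Ximena=knight, Hira=knight, Orin=knave.

Yes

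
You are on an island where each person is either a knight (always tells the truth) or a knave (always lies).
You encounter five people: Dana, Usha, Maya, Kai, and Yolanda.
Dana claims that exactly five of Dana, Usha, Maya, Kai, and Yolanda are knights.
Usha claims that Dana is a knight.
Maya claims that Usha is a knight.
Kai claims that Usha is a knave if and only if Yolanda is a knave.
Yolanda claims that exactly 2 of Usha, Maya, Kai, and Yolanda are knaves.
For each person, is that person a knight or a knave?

Dana is a knave, Usha is a knave, Maya is a knave, Kai is a knight, and Yolanda is a knave.

Since Dana is a knave, "exactly five of Dana, Usha, Maya, Kai, and Yolanda are knights" needs to be False, which holds.
Usha is a knave, and the claim "Dana is a knight" is indeed False.
Maya is a knave, so "Usha is a knight" must be False — and it is.
As a knight, Kai's statement "Usha is a knave if and only if Yolanda is a knave" should be true; it is.
Yolanda is a knave; "exactly 2 of Usha, Maya, Kai, and Yolanda are knaves" is False, as required.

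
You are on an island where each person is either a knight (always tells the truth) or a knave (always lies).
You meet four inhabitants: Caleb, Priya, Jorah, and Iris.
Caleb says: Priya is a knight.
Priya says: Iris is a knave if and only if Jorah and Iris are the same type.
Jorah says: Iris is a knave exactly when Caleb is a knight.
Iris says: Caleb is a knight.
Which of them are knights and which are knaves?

Caleb is a knight, and the claim "Priya is a knight" is indeed True.
Priya is a knight; "Iris is a knave if and only if Jorah and Iris are the same type" is True, as required.
Since Jorah is a knave, "Iris is a knave exactly when Caleb is a knight" needs to be false, which holds.
Iris is a knight; "Caleb is a knight" is True, as required.

Knights: Caleb, Priya, and Iris. Knaves: Jorah.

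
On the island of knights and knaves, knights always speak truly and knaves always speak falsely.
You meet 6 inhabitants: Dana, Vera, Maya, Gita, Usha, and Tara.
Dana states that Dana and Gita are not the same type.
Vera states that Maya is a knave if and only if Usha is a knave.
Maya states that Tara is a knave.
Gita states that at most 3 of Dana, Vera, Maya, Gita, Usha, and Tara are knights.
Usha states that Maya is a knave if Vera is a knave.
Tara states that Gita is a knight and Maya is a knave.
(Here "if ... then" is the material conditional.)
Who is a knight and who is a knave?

Knights: Dana, Vera, Maya, and Usha. Knaves: Gita and Tara.

Dana (knight): "Dana and Gita are not the same type" — True. ✓
Vera is a knight, and the claim "Maya is a knave if and only if Usha is a knave" is indeed True.
Maya is a knight, so "Tara is a knave" must be True — and it is.
Gita is a knave; "at most 3 of Dana, Vera, Maya, Gita, Usha, and Tara are knights" is false, as required.
Since Usha is a knight, "Maya is a knave if Vera is a knave" needs to be True, which holds.
Since Tara is a knave, "Gita is a knight and Maya is a knave" needs to be false, which holds.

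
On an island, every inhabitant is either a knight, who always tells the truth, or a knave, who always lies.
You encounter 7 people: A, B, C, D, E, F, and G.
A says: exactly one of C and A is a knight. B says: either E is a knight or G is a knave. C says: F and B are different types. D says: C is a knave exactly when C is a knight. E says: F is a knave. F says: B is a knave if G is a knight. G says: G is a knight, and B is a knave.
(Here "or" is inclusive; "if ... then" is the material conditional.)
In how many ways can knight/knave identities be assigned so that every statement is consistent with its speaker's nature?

2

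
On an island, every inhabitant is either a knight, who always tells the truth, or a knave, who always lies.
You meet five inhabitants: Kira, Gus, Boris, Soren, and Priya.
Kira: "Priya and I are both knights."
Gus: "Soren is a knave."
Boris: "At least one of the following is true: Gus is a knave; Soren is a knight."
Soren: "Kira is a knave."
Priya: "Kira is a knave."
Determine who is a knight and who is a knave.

Kira is a knave, and the claim "Priya and I are both knights" is indeed False.
Since Gus is a knave, "Soren is a knave" needs to be False, which holds.
Boris (knight): "at least one of the following is true: Gus is a knave; Soren is a knight" — true. ✓
Soren is a knight; "Kira is a knave" is true, as required.
Since Priya is a knight, "Kira is a knave" needs to be true, which holds.

Kira is a knave, Gus is a knave, Boris is a knight, Soren is a knight, and Priya is a knight.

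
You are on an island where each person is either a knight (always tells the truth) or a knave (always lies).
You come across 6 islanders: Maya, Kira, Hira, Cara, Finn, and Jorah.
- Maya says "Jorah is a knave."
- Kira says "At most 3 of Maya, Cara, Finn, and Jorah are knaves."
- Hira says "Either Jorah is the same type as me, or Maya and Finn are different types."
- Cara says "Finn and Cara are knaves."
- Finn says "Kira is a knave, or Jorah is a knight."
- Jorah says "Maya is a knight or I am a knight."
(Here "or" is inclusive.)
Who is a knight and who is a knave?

Maya is a knave, Kira is a knight, Hira is a knight, Cara is a knave, Finn is a knight, and Jorah is a knight.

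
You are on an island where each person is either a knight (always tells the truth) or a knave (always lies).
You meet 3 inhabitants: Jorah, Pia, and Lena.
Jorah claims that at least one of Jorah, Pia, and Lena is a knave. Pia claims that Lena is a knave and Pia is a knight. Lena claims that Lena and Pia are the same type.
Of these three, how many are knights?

2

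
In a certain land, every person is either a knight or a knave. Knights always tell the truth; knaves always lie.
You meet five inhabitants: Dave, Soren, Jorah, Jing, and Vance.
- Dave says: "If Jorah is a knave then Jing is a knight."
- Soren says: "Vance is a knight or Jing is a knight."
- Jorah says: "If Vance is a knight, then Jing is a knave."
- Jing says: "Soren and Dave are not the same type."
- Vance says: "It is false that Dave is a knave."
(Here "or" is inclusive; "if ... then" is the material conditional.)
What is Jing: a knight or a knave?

Jing is a knave.

Consistent assignments: {Dave=knight, Soren=knight, Jorah=knight, Jing=knave, Vance=knight}
In every consistent assignment, Jing is a knave.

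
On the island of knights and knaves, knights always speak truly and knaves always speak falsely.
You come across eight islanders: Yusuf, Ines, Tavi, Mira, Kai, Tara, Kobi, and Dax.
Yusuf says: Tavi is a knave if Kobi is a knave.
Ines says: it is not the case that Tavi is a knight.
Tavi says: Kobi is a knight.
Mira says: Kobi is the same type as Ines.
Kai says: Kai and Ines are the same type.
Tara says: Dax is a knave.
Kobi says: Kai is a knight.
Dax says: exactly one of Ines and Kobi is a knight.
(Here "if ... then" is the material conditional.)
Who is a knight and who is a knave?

Since Yusuf is a knight, "Tavi is a knave if Kobi is a knave" needs to be True, which holds.
Ines is a knight, so "it is not the case that Tavi is a knight" must be True — and it is.
As a knave, Tavi's statement "Kobi is a knight" should be false; it is.
Since Mira is a knave, "Kobi is the same type as Ines" needs to be false, which holds.
As a knave, Kai's statement "Kai and Ines are the same type" should be false; it is.
As a knave, Tara's statement "Dax is a knave" should be false; it is.
Since Kobi is a knave, "Kai is a knight" needs to be false, which holds.
Dax is a knight; "exactly one of Ines and Kobi is a knight" is True, as required.

Yusuf is a knight, Ines is a knight, Tavi is a knave, Mira is a knave, Kai is a knave, Tara is a knave, Kobi is a knave, and Dax is a knight.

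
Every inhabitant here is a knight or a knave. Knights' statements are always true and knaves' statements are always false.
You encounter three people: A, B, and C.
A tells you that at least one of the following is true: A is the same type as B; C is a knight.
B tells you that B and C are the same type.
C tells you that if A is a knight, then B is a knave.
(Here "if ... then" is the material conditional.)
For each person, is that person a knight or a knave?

Knights: A and C. Knaves: B.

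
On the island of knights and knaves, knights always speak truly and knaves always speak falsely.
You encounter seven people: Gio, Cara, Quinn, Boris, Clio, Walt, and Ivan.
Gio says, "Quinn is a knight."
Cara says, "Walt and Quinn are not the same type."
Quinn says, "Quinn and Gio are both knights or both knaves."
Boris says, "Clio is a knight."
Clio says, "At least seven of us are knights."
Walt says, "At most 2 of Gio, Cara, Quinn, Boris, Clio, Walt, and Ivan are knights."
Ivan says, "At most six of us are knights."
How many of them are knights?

The unique consistent assignment is Gio=knight, Cara=knight, Quinn=knight, Boris=knave, Clio=knave, Walt=knave, Ivan=knight.
That has 4 knights.

4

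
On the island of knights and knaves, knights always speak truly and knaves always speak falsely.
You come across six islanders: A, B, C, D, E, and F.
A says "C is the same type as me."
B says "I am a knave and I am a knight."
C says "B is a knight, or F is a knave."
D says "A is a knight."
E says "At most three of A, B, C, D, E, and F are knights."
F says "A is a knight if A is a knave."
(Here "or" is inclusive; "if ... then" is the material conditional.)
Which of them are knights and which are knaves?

Since A is a knave, "C is the same type as me" needs to be False, which holds.
Since B is a knave, "I am a knave and I am a knight" needs to be False, which holds.
C is a knight, and the claim "B is a knight, or F is a knave" is indeed True.
Since D is a knave, "A is a knight" needs to be False, which holds.
E is a knight; "at most three of A, B, C, D, E, and F are knights" is True, as required.
F is a knave, and the claim "A is a knight if A is a knave" is indeed False.

Knights: C and E. Knaves: A, B, D, and F.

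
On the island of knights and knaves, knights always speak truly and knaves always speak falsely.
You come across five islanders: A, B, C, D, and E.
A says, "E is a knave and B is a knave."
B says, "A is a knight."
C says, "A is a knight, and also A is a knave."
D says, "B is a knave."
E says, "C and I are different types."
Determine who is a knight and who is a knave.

A is a knave, B is a knave, C is a knave, D is a knight, and E is a knight.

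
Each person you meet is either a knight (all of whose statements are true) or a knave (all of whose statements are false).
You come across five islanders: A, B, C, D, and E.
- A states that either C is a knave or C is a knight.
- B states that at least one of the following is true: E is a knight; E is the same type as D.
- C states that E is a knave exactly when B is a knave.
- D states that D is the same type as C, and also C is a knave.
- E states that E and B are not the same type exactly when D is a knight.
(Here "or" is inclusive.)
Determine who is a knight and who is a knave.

A is a knight, B is a knight, C is a knight, D is a knave, and E is a knight.

Suppose A is a knave. Then A's statement "either C is a knave or C is a knight" would have to be false. Checking the 16 ways to assign the others, none is consistent with every speaker.
(For instance, with B=knight, C=knight, D=knave, E=knight, A's claim "either C is a knave or C is a knight" comes out true where it would need to be false.)
So A must be a knight, making "either C is a knave or C is a knight" true. Taking A=knight, B=knight, C=knight, D=knave, E=knight, each remaining statement checks out:
  B (knight): "at least one of the following is true: E is a knight; E is the same type as D" — true. ✓
  C (knight): "E is a knave exactly when B is a knave" — true. ✓
  D (knave): "D is the same type as C, and also C is a knave" — false. ✓
  E (knight): "E and B are not the same type exactly when D is a knight" — true. ✓
This is the unique consistent assignment.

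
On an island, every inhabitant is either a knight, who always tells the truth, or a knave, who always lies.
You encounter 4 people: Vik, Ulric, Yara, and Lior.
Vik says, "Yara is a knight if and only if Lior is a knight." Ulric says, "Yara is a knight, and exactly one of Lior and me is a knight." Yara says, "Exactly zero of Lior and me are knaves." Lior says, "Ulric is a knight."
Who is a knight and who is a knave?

Vik is a knight, so "Yara is a knight if and only if Lior is a knight" must be true — and it is.
Ulric (knave): "Yara is a knight, and exactly one of Lior and me is a knight" — false. ✓
Yara is a knave, so "exactly zero of Lior and me are knaves" must be false — and it is.
Since Lior is a knave, "Ulric is a knight" needs to be false, which holds.

Vik is a knight, Ulric is a knave, Yara is a knave, and Lior is a knave.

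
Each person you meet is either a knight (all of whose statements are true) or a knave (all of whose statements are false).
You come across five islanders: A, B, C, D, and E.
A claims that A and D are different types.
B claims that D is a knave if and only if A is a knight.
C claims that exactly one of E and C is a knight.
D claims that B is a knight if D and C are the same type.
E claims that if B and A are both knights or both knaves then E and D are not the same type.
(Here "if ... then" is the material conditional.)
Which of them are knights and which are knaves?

A is a knave; "A and D are different types" is False, as required.
B is a knave, so "D is a knave if and only if A is a knight" must be False — and it is.
C is a knave; "exactly one of E and C is a knight" is False, as required.
D is a knave, and the claim "B is a knight if D and C are the same type" is indeed False.
E is a knave, and the claim "if B and A are both knights or both knaves then E and D are not the same type" is indeed False.

A is a knave, B is a knave, C is a knave, D is a knave, and E is a knave.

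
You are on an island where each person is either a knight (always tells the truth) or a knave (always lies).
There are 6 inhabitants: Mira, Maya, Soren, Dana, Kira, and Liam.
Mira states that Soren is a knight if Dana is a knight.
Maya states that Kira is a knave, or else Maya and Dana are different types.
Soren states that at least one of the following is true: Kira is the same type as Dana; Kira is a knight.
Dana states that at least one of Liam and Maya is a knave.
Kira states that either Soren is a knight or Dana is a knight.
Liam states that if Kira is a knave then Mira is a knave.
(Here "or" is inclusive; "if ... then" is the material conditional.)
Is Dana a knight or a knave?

Dana is a knave.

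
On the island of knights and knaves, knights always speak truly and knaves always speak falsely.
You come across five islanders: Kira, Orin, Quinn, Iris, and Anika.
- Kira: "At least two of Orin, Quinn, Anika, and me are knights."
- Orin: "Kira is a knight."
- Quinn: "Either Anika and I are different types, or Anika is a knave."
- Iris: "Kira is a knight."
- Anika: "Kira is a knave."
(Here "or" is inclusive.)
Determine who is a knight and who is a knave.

Kira is a knight; "at least two of Orin, Quinn, Anika, and me are knights" is True, as required.
Orin is a knight, and the claim "Kira is a knight" is indeed True.
Since Quinn is a knight, "either Anika and I are different types, or Anika is a knave" needs to be True, which holds.
Iris is a knight, so "Kira is a knight" must be True — and it is.
Anika (knave): "Kira is a knave" — false. ✓

Knights: Kira, Orin, Quinn, and Iris. Knaves: Anika.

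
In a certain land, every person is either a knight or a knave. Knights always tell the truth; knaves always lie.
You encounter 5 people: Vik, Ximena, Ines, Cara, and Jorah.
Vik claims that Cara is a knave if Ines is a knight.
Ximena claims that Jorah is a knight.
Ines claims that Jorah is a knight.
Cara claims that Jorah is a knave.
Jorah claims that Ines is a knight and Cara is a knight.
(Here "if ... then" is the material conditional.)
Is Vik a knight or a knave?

Vik is a knight.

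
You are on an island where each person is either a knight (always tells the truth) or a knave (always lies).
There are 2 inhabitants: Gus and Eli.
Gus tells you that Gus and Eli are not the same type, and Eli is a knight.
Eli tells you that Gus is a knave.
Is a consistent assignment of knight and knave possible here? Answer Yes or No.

No

Checking all 4 assignments, each has at least one speaker whose statement's truth value contradicts their type.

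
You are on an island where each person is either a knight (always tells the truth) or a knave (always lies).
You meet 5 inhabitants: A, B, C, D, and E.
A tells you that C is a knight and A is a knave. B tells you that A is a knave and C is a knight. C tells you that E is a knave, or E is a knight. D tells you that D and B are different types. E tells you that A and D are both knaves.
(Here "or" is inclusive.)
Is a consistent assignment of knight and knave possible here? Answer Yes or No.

No

Checking all 32 assignments, each has at least one speaker whose statement's truth value contradicts their type.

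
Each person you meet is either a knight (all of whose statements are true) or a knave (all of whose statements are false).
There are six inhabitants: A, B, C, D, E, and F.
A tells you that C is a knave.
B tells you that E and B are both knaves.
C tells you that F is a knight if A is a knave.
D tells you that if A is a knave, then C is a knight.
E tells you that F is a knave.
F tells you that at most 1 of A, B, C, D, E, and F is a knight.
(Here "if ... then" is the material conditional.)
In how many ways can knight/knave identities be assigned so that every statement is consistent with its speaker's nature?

0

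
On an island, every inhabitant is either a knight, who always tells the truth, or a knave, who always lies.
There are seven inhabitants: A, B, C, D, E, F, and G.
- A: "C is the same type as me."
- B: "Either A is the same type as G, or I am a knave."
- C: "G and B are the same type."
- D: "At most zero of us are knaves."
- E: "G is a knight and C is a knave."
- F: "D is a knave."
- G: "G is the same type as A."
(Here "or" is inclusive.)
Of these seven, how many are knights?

5

The unique consistent assignment is A=knight, B=knight, C=knight, D=knave, E=knave, F=knight, G=knight.
That has 5 knights.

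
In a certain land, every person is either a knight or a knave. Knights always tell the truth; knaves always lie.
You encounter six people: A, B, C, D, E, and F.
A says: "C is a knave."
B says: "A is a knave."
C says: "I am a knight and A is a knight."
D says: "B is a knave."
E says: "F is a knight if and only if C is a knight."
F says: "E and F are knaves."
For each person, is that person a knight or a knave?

Knights: A, D, and E. Knaves: B, C, and F.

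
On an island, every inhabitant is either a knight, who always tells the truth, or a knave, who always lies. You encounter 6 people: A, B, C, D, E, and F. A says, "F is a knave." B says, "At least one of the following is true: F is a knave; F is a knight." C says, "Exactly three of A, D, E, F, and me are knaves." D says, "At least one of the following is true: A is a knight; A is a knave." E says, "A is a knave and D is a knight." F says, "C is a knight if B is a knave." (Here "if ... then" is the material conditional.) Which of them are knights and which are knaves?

A is a knave, so "F is a knave" must be false — and it is.
As a knight, B's statement "at least one of the following is true: F is a knave; F is a knight" should be True; it is.
C is a knave, and the claim "exactly three of A, D, E, F, and me are knaves" is indeed false.
D is a knight, and the claim "at least one of the following is true: A is a knight; A is a knave" is indeed True.
E (knight): "A is a knave and D is a knight" — True. ✓
F is a knight, so "C is a knight if B is a knave" must be True — and it is.

A is a knave, B is a knight, C is a knave, D is a knight, E is a knight, and F is a knight.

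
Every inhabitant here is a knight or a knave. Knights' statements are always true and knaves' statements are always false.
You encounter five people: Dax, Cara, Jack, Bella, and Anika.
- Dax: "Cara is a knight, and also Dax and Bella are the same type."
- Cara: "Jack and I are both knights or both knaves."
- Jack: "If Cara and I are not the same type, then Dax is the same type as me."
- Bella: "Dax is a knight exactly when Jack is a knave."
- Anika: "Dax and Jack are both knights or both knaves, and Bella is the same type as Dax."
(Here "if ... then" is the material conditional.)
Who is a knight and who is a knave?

Dax is a knave, Cara is a knight, Jack is a knight, Bella is a knight, and Anika is a knave.

Dax (knave): "Cara is a knight, and also Dax and Bella are the same type" — False. ✓
Cara is a knight, and the claim "Jack and I are both knights or both knaves" is indeed True.
As a knight, Jack's statement "if Cara and I are not the same type, then Dax is the same type as me" should be True; it is.
Bella is a knight; "Dax is a knight exactly when Jack is a knave" is True, as required.
Since Anika is a knave, "Dax and Jack are both knights or both knaves, and Bella is the same type as Dax" needs to be False, which holds.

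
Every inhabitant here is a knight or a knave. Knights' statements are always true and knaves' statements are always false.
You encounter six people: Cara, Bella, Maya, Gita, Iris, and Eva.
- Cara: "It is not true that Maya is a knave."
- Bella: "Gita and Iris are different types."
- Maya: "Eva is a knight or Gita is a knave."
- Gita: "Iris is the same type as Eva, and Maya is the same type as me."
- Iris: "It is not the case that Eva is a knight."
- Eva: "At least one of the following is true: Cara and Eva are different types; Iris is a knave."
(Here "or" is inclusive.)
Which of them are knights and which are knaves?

Knights: Cara, Maya, and Eva. Knaves: Bella, Gita, and Iris.

As a knight, Cara's statement "it is not true that Maya is a knave" should be true; it is.
As a knave, Bella's statement "Gita and Iris are different types" should be false; it is.
Maya is a knight; "Eva is a knight or Gita is a knave" is true, as required.
Gita is a knave; "Iris is the same type as Eva, and Maya is the same type as me" is false, as required.
As a knave, Iris's statement "it is not the case that Eva is a knight" should be false; it is.
Eva is a knight, and the claim "at least one of the following is true: Cara and Eva are different types; Iris is a knave" is indeed true.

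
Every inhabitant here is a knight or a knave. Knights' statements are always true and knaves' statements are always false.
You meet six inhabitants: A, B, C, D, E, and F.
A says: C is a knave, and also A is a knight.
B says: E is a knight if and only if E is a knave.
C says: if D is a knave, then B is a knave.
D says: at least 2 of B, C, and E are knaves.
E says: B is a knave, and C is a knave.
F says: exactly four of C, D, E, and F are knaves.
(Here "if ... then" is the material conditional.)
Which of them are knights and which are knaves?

A is a knave, B is a knave, C is a knight, D is a knight, E is a knave, and F is a knave.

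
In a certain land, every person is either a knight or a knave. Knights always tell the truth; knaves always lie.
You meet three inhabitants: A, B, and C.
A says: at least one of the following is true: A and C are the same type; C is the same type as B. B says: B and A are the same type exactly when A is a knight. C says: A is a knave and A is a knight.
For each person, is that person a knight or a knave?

A is a knight, B is a knave, and C is a knave.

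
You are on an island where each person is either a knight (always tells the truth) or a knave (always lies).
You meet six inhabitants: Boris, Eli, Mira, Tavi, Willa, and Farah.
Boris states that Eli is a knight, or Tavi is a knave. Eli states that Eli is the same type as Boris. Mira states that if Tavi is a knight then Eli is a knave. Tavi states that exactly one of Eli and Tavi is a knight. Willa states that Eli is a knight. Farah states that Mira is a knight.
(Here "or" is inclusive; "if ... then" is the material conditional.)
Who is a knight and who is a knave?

As a knight, Boris's statement "Eli is a knight, or Tavi is a knave" should be True; it is.
Eli is a knave, and the claim "Eli is the same type as Boris" is indeed False.
As a knight, Mira's statement "if Tavi is a knight then Eli is a knave" should be True; it is.
Since Tavi is a knave, "exactly one of Eli and Tavi is a knight" needs to be False, which holds.
Willa is a knave, so "Eli is a knight" must be False — and it is.
As a knight, Farah's statement "Mira is a knight" should be True; it is.

Boris is a knight, Eli is a knave, Mira is a knight, Tavi is a knave, Willa is a knave, and Farah is a knight.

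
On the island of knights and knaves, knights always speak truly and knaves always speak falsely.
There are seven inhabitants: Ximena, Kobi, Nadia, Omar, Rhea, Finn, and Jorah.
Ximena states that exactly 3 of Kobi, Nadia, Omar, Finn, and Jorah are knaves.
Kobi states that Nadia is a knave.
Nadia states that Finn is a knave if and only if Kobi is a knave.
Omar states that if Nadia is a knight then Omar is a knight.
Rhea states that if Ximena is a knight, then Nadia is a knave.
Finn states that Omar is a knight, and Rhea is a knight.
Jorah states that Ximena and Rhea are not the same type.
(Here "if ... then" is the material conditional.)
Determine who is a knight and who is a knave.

Ximena is a knight, Kobi is a knave, Nadia is a knight, Omar is a knave, Rhea is a knave, Finn is a knave, and Jorah is a knight.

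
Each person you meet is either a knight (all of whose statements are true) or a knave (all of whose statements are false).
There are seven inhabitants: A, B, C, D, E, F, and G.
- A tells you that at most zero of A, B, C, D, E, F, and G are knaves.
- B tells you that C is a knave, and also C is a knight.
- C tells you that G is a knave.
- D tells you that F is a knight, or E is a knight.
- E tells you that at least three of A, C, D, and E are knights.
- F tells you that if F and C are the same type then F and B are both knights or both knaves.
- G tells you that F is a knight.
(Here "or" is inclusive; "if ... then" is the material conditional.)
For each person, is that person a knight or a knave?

A is a knave, B is a knave, C is a knave, D is a knight, E is a knave, F is a knight, and G is a knight.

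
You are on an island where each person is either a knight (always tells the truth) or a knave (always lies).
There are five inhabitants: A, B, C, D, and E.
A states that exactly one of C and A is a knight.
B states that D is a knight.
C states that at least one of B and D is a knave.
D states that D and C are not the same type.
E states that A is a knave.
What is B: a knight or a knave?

Consistent assignments: {A=knight, B=knight, C=knave, D=knight, E=knave}; {A=knave, B=knight, C=knave, D=knight, E=knight}
In every consistent assignment, B is a knight.

B is a knight.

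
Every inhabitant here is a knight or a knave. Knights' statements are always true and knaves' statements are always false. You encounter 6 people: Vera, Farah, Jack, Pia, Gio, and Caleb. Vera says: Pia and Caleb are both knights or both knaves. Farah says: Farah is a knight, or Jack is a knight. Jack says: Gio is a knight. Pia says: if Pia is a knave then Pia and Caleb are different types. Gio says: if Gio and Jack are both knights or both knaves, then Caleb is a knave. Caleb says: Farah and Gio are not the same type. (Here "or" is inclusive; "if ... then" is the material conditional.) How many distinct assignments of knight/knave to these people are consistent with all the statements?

Consistent assignments:
  Vera=knight, Farah=knight, Jack=knight, Pia=knave, Gio=knight, Caleb=knave
  Vera=knight, Farah=knight, Jack=knave, Pia=knight, Gio=knave, Caleb=knight
  Vera=knave, Farah=knight, Jack=knight, Pia=knight, Gio=knight, Caleb=knave

3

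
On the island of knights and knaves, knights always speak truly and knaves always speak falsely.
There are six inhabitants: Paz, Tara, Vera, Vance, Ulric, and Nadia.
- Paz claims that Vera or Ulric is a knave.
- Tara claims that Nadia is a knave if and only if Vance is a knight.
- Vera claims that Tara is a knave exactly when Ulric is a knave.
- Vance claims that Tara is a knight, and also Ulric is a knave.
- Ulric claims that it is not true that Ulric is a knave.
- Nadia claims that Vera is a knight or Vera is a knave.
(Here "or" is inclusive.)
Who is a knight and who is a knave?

Paz is a knave, Tara is a knight, Vera is a knight, Vance is a knave, Ulric is a knight, and Nadia is a knight.

Paz is a knave; "Vera or Ulric is a knave" is False, as required.
Tara is a knight; "Nadia is a knave if and only if Vance is a knight" is True, as required.
Vera is a knight; "Tara is a knave exactly when Ulric is a knave" is True, as required.
Since Vance is a knave, "Tara is a knight, and also Ulric is a knave" needs to be False, which holds.
Ulric is a knight, and the claim "it is not true that Ulric is a knave" is indeed True.
Since Nadia is a knight, "Vera is a knight or Vera is a knave" needs to be True, which holds.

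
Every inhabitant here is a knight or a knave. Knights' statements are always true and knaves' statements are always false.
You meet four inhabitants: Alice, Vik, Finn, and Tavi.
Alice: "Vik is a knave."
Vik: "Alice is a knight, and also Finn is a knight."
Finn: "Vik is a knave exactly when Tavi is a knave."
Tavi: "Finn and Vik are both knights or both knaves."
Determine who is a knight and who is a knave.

Alice is a knight, Vik is a knave, Finn is a knave, and Tavi is a knight.

Alice is a knight; "Vik is a knave" is true, as required.
Vik is a knave, so "Alice is a knight, and also Finn is a knight" must be False — and it is.
Finn (knave): "Vik is a knave exactly when Tavi is a knave" — False. ✓
Tavi is a knight, so "Finn and Vik are both knights or both knaves" must be true — and it is.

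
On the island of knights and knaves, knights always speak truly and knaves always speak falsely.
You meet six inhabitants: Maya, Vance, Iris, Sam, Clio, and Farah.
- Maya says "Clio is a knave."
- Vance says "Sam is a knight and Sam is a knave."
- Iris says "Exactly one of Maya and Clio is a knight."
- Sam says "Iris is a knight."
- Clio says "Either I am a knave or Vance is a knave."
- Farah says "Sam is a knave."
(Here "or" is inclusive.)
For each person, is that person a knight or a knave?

Since Maya is a knave, "Clio is a knave" needs to be false, which holds.
Vance is a knave; "Sam is a knight and Sam is a knave" is false, as required.
Iris is a knight, and the claim "exactly one of Maya and Clio is a knight" is indeed True.
Since Sam is a knight, "Iris is a knight" needs to be True, which holds.
Clio is a knight; "either I am a knave or Vance is a knave" is True, as required.
Farah is a knave, and the claim "Sam is a knave" is indeed false.

Knights: Iris, Sam, and Clio. Knaves: Maya, Vance, and Farah.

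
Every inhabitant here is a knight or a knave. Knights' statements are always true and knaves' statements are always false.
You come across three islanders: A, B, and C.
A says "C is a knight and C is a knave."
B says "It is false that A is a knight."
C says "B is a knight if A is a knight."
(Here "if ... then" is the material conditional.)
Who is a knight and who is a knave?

Knights: B and C. Knaves: A.

A is a knave; "C is a knight and C is a knave" is false, as required.
B is a knight, so "it is false that A is a knight" must be True — and it is.
As a knight, C's statement "B is a knight if A is a knight" should be True; it is.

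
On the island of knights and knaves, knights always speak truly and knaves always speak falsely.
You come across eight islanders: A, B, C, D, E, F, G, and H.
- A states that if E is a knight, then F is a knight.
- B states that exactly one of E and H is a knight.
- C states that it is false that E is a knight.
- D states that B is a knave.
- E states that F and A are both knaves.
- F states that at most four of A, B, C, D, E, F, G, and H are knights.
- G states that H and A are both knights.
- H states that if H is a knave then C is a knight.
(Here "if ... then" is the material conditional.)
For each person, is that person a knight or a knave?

Knights: A, B, C, G, and H. Knaves: D, E, and F.

As a knight, A's statement "if E is a knight, then F is a knight" should be true; it is.
B is a knight; "exactly one of E and H is a knight" is true, as required.
Since C is a knight, "it is false that E is a knight" needs to be true, which holds.
D is a knave; "B is a knave" is False, as required.
E is a knave; "F and A are both knaves" is False, as required.
As a knave, F's statement "at most four of A, B, C, D, E, F, G, and H are knights" should be False; it is.
G is a knight, so "H and A are both knights" must be true — and it is.
H is a knight, so "if H is a knave then C is a knight" must be true — and it is.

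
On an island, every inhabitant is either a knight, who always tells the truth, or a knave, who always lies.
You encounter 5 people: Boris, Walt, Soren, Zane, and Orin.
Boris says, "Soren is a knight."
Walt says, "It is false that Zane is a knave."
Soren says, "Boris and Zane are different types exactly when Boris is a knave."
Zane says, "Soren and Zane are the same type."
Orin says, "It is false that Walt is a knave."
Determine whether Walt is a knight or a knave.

Walt is a knight.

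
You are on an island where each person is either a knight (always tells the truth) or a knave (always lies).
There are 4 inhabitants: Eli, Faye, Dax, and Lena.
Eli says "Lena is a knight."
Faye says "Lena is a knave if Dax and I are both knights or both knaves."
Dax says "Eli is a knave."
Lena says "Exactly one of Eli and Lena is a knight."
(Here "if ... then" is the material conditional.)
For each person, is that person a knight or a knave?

Eli is a knave, Faye is a knight, Dax is a knight, and Lena is a knave.

Eli is a knave, so "Lena is a knight" must be False — and it is.
Faye is a knight, and the claim "Lena is a knave if Dax and I are both knights or both knaves" is indeed true.
As a knight, Dax's statement "Eli is a knave" should be true; it is.
Lena (knave): "exactly one of Eli and Lena is a knight" — False. ✓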